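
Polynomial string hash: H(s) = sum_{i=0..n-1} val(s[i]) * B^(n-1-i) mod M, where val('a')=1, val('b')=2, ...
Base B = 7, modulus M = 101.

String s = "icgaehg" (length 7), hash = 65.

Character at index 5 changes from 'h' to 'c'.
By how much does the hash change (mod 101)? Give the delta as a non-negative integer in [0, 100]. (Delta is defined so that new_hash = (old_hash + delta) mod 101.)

Delta formula: (val(new) - val(old)) * B^(n-1-k) mod M
  val('c') - val('h') = 3 - 8 = -5
  B^(n-1-k) = 7^1 mod 101 = 7
  Delta = -5 * 7 mod 101 = 66

Answer: 66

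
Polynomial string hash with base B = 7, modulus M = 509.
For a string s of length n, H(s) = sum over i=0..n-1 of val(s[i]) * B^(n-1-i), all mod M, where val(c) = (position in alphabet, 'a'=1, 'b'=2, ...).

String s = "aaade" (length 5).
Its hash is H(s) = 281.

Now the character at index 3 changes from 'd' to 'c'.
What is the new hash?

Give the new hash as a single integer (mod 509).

val('d') = 4, val('c') = 3
Position k = 3, exponent = n-1-k = 1
B^1 mod M = 7^1 mod 509 = 7
Delta = (3 - 4) * 7 mod 509 = 502
New hash = (281 + 502) mod 509 = 274

Answer: 274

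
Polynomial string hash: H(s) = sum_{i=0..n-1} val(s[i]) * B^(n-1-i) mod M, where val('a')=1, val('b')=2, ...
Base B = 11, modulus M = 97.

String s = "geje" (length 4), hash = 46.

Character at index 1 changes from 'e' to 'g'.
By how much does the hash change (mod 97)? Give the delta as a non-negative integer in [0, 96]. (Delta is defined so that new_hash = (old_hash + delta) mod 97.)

Answer: 48

Derivation:
Delta formula: (val(new) - val(old)) * B^(n-1-k) mod M
  val('g') - val('e') = 7 - 5 = 2
  B^(n-1-k) = 11^2 mod 97 = 24
  Delta = 2 * 24 mod 97 = 48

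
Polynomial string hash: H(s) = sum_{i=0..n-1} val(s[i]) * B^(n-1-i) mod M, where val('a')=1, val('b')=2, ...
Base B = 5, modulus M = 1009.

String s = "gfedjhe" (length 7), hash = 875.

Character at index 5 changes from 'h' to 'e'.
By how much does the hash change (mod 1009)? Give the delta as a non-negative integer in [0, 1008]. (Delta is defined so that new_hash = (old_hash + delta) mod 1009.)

Answer: 994

Derivation:
Delta formula: (val(new) - val(old)) * B^(n-1-k) mod M
  val('e') - val('h') = 5 - 8 = -3
  B^(n-1-k) = 5^1 mod 1009 = 5
  Delta = -3 * 5 mod 1009 = 994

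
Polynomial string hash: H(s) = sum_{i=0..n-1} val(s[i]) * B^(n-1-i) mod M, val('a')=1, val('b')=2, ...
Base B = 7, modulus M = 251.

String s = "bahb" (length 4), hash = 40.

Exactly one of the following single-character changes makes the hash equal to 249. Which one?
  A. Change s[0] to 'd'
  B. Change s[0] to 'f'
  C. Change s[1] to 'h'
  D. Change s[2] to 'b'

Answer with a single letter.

Option A: s[0]='b'->'d', delta=(4-2)*7^3 mod 251 = 184, hash=40+184 mod 251 = 224
Option B: s[0]='b'->'f', delta=(6-2)*7^3 mod 251 = 117, hash=40+117 mod 251 = 157
Option C: s[1]='a'->'h', delta=(8-1)*7^2 mod 251 = 92, hash=40+92 mod 251 = 132
Option D: s[2]='h'->'b', delta=(2-8)*7^1 mod 251 = 209, hash=40+209 mod 251 = 249 <-- target

Answer: D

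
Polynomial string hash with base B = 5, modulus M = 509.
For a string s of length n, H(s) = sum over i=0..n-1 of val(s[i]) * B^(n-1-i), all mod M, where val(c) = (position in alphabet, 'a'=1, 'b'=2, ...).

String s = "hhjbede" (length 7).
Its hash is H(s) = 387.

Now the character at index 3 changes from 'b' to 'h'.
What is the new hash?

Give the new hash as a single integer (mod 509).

Answer: 119

Derivation:
val('b') = 2, val('h') = 8
Position k = 3, exponent = n-1-k = 3
B^3 mod M = 5^3 mod 509 = 125
Delta = (8 - 2) * 125 mod 509 = 241
New hash = (387 + 241) mod 509 = 119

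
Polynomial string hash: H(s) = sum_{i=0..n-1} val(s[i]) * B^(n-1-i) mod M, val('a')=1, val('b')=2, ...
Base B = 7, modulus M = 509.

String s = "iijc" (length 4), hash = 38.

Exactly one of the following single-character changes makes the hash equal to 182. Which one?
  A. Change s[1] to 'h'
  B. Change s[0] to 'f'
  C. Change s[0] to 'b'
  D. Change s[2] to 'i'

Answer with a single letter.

Answer: C

Derivation:
Option A: s[1]='i'->'h', delta=(8-9)*7^2 mod 509 = 460, hash=38+460 mod 509 = 498
Option B: s[0]='i'->'f', delta=(6-9)*7^3 mod 509 = 498, hash=38+498 mod 509 = 27
Option C: s[0]='i'->'b', delta=(2-9)*7^3 mod 509 = 144, hash=38+144 mod 509 = 182 <-- target
Option D: s[2]='j'->'i', delta=(9-10)*7^1 mod 509 = 502, hash=38+502 mod 509 = 31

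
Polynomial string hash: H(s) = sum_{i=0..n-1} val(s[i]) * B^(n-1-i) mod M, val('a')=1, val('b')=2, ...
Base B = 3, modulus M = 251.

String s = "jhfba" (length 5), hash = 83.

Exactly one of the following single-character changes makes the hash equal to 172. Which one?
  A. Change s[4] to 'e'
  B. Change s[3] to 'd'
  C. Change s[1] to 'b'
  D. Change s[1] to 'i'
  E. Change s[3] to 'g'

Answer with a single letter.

Option A: s[4]='a'->'e', delta=(5-1)*3^0 mod 251 = 4, hash=83+4 mod 251 = 87
Option B: s[3]='b'->'d', delta=(4-2)*3^1 mod 251 = 6, hash=83+6 mod 251 = 89
Option C: s[1]='h'->'b', delta=(2-8)*3^3 mod 251 = 89, hash=83+89 mod 251 = 172 <-- target
Option D: s[1]='h'->'i', delta=(9-8)*3^3 mod 251 = 27, hash=83+27 mod 251 = 110
Option E: s[3]='b'->'g', delta=(7-2)*3^1 mod 251 = 15, hash=83+15 mod 251 = 98

Answer: C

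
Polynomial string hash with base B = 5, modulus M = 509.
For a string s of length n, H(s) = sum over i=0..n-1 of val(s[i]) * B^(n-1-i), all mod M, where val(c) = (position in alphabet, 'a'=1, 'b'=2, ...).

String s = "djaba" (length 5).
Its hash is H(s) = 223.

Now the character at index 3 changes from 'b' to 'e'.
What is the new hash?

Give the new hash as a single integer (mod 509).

Answer: 238

Derivation:
val('b') = 2, val('e') = 5
Position k = 3, exponent = n-1-k = 1
B^1 mod M = 5^1 mod 509 = 5
Delta = (5 - 2) * 5 mod 509 = 15
New hash = (223 + 15) mod 509 = 238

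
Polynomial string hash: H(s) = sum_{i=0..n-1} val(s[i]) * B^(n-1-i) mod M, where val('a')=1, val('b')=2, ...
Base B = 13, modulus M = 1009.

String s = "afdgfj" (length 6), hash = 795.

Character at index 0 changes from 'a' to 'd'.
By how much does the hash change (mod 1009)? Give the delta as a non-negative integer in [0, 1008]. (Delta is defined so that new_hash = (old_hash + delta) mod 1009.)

Answer: 952

Derivation:
Delta formula: (val(new) - val(old)) * B^(n-1-k) mod M
  val('d') - val('a') = 4 - 1 = 3
  B^(n-1-k) = 13^5 mod 1009 = 990
  Delta = 3 * 990 mod 1009 = 952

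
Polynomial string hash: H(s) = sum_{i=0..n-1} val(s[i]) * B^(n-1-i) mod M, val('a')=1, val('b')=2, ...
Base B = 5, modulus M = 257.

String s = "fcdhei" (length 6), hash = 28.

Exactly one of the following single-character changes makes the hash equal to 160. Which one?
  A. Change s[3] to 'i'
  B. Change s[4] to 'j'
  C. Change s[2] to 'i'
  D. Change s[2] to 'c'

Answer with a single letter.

Option A: s[3]='h'->'i', delta=(9-8)*5^2 mod 257 = 25, hash=28+25 mod 257 = 53
Option B: s[4]='e'->'j', delta=(10-5)*5^1 mod 257 = 25, hash=28+25 mod 257 = 53
Option C: s[2]='d'->'i', delta=(9-4)*5^3 mod 257 = 111, hash=28+111 mod 257 = 139
Option D: s[2]='d'->'c', delta=(3-4)*5^3 mod 257 = 132, hash=28+132 mod 257 = 160 <-- target

Answer: D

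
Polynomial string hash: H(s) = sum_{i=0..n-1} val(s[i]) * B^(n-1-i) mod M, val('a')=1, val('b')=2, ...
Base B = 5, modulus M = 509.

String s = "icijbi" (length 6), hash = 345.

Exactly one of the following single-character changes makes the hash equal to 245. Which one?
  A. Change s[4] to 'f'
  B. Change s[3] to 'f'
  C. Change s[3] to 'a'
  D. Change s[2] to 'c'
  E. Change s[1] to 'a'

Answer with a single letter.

Answer: B

Derivation:
Option A: s[4]='b'->'f', delta=(6-2)*5^1 mod 509 = 20, hash=345+20 mod 509 = 365
Option B: s[3]='j'->'f', delta=(6-10)*5^2 mod 509 = 409, hash=345+409 mod 509 = 245 <-- target
Option C: s[3]='j'->'a', delta=(1-10)*5^2 mod 509 = 284, hash=345+284 mod 509 = 120
Option D: s[2]='i'->'c', delta=(3-9)*5^3 mod 509 = 268, hash=345+268 mod 509 = 104
Option E: s[1]='c'->'a', delta=(1-3)*5^4 mod 509 = 277, hash=345+277 mod 509 = 113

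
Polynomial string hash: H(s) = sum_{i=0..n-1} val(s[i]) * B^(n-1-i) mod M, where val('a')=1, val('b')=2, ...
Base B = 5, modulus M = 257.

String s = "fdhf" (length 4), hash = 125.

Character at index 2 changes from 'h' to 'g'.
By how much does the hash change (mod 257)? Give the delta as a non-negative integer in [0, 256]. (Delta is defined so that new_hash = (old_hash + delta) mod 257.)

Delta formula: (val(new) - val(old)) * B^(n-1-k) mod M
  val('g') - val('h') = 7 - 8 = -1
  B^(n-1-k) = 5^1 mod 257 = 5
  Delta = -1 * 5 mod 257 = 252

Answer: 252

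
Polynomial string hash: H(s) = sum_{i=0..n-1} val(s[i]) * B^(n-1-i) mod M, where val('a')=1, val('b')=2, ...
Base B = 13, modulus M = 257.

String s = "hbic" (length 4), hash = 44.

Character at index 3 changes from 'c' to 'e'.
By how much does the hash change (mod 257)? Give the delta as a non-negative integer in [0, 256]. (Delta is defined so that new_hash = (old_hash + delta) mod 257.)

Delta formula: (val(new) - val(old)) * B^(n-1-k) mod M
  val('e') - val('c') = 5 - 3 = 2
  B^(n-1-k) = 13^0 mod 257 = 1
  Delta = 2 * 1 mod 257 = 2

Answer: 2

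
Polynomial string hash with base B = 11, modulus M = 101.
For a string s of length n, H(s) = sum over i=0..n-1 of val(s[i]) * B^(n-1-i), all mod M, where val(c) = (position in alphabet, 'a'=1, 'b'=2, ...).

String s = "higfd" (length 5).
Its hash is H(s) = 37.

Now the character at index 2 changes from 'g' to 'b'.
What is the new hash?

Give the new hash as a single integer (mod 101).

Answer: 38

Derivation:
val('g') = 7, val('b') = 2
Position k = 2, exponent = n-1-k = 2
B^2 mod M = 11^2 mod 101 = 20
Delta = (2 - 7) * 20 mod 101 = 1
New hash = (37 + 1) mod 101 = 38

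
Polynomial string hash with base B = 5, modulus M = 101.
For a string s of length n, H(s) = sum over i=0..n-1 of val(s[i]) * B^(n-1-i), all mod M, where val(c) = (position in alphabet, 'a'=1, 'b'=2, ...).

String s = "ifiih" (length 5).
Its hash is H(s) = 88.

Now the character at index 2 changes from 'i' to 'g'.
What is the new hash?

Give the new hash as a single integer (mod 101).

Answer: 38

Derivation:
val('i') = 9, val('g') = 7
Position k = 2, exponent = n-1-k = 2
B^2 mod M = 5^2 mod 101 = 25
Delta = (7 - 9) * 25 mod 101 = 51
New hash = (88 + 51) mod 101 = 38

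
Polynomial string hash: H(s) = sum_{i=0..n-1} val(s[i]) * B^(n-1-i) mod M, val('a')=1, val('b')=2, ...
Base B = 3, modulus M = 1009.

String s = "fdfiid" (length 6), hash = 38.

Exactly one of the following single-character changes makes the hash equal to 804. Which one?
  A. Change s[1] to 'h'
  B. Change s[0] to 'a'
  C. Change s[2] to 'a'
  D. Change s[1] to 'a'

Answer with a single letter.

Answer: D

Derivation:
Option A: s[1]='d'->'h', delta=(8-4)*3^4 mod 1009 = 324, hash=38+324 mod 1009 = 362
Option B: s[0]='f'->'a', delta=(1-6)*3^5 mod 1009 = 803, hash=38+803 mod 1009 = 841
Option C: s[2]='f'->'a', delta=(1-6)*3^3 mod 1009 = 874, hash=38+874 mod 1009 = 912
Option D: s[1]='d'->'a', delta=(1-4)*3^4 mod 1009 = 766, hash=38+766 mod 1009 = 804 <-- target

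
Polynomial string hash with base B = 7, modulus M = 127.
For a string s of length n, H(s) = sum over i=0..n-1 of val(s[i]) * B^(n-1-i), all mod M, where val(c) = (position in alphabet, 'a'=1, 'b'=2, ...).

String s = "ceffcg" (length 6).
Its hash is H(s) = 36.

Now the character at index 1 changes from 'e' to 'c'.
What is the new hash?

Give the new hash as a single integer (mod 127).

val('e') = 5, val('c') = 3
Position k = 1, exponent = n-1-k = 4
B^4 mod M = 7^4 mod 127 = 115
Delta = (3 - 5) * 115 mod 127 = 24
New hash = (36 + 24) mod 127 = 60

Answer: 60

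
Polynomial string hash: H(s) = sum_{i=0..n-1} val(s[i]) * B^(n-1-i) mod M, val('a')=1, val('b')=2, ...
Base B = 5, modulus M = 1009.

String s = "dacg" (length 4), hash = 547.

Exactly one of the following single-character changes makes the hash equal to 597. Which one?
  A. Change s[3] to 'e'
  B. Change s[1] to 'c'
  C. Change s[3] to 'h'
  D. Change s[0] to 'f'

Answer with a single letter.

Answer: B

Derivation:
Option A: s[3]='g'->'e', delta=(5-7)*5^0 mod 1009 = 1007, hash=547+1007 mod 1009 = 545
Option B: s[1]='a'->'c', delta=(3-1)*5^2 mod 1009 = 50, hash=547+50 mod 1009 = 597 <-- target
Option C: s[3]='g'->'h', delta=(8-7)*5^0 mod 1009 = 1, hash=547+1 mod 1009 = 548
Option D: s[0]='d'->'f', delta=(6-4)*5^3 mod 1009 = 250, hash=547+250 mod 1009 = 797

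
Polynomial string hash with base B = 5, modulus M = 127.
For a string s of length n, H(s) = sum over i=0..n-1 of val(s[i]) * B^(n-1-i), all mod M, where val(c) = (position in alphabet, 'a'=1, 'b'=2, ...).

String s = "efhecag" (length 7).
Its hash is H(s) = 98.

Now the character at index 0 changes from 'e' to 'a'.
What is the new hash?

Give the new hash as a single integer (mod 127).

Answer: 82

Derivation:
val('e') = 5, val('a') = 1
Position k = 0, exponent = n-1-k = 6
B^6 mod M = 5^6 mod 127 = 4
Delta = (1 - 5) * 4 mod 127 = 111
New hash = (98 + 111) mod 127 = 82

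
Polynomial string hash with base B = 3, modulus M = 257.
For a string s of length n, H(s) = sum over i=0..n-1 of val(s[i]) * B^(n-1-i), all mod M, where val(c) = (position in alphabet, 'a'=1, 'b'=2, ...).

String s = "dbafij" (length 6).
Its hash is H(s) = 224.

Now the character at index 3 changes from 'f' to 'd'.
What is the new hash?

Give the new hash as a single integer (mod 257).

Answer: 206

Derivation:
val('f') = 6, val('d') = 4
Position k = 3, exponent = n-1-k = 2
B^2 mod M = 3^2 mod 257 = 9
Delta = (4 - 6) * 9 mod 257 = 239
New hash = (224 + 239) mod 257 = 206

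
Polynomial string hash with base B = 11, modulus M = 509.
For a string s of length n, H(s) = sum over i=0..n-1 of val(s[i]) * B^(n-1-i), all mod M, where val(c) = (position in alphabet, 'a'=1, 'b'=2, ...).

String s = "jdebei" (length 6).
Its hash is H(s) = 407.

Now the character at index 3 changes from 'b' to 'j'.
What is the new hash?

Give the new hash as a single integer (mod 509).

Answer: 357

Derivation:
val('b') = 2, val('j') = 10
Position k = 3, exponent = n-1-k = 2
B^2 mod M = 11^2 mod 509 = 121
Delta = (10 - 2) * 121 mod 509 = 459
New hash = (407 + 459) mod 509 = 357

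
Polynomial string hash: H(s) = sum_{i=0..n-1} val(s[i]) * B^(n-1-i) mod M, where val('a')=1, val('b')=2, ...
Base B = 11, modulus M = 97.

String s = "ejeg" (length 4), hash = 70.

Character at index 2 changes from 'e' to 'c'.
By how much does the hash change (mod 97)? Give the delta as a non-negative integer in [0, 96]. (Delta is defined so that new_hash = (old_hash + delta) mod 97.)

Answer: 75

Derivation:
Delta formula: (val(new) - val(old)) * B^(n-1-k) mod M
  val('c') - val('e') = 3 - 5 = -2
  B^(n-1-k) = 11^1 mod 97 = 11
  Delta = -2 * 11 mod 97 = 75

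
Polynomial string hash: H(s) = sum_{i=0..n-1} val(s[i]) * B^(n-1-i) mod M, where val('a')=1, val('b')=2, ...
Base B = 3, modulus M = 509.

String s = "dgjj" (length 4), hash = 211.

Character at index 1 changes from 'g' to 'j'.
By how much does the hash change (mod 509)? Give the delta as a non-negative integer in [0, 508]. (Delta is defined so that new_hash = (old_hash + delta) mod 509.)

Answer: 27

Derivation:
Delta formula: (val(new) - val(old)) * B^(n-1-k) mod M
  val('j') - val('g') = 10 - 7 = 3
  B^(n-1-k) = 3^2 mod 509 = 9
  Delta = 3 * 9 mod 509 = 27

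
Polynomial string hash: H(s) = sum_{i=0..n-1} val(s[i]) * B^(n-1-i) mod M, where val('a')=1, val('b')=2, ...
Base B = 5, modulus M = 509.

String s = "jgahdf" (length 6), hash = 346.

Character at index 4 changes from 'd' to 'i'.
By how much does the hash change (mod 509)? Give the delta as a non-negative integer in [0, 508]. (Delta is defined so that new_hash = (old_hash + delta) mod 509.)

Answer: 25

Derivation:
Delta formula: (val(new) - val(old)) * B^(n-1-k) mod M
  val('i') - val('d') = 9 - 4 = 5
  B^(n-1-k) = 5^1 mod 509 = 5
  Delta = 5 * 5 mod 509 = 25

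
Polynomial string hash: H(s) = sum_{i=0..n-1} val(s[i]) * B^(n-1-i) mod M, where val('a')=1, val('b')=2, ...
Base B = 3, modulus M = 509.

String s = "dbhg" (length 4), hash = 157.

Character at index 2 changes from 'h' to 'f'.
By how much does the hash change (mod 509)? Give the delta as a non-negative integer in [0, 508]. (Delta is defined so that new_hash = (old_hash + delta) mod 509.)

Answer: 503

Derivation:
Delta formula: (val(new) - val(old)) * B^(n-1-k) mod M
  val('f') - val('h') = 6 - 8 = -2
  B^(n-1-k) = 3^1 mod 509 = 3
  Delta = -2 * 3 mod 509 = 503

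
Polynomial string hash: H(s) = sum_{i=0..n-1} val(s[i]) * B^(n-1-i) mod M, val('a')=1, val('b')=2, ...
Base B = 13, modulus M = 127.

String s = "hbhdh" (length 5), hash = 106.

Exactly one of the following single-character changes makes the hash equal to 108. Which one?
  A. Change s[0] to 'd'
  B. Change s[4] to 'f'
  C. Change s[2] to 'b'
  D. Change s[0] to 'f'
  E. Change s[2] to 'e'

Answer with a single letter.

Answer: C

Derivation:
Option A: s[0]='h'->'d', delta=(4-8)*13^4 mod 127 = 56, hash=106+56 mod 127 = 35
Option B: s[4]='h'->'f', delta=(6-8)*13^0 mod 127 = 125, hash=106+125 mod 127 = 104
Option C: s[2]='h'->'b', delta=(2-8)*13^2 mod 127 = 2, hash=106+2 mod 127 = 108 <-- target
Option D: s[0]='h'->'f', delta=(6-8)*13^4 mod 127 = 28, hash=106+28 mod 127 = 7
Option E: s[2]='h'->'e', delta=(5-8)*13^2 mod 127 = 1, hash=106+1 mod 127 = 107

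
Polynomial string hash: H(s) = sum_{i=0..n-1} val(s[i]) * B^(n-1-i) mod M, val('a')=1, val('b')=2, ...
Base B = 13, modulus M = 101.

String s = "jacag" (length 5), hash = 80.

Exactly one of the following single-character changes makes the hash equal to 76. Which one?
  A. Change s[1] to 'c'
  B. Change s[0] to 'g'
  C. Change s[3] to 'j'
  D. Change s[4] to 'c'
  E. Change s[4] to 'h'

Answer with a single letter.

Answer: D

Derivation:
Option A: s[1]='a'->'c', delta=(3-1)*13^3 mod 101 = 51, hash=80+51 mod 101 = 30
Option B: s[0]='j'->'g', delta=(7-10)*13^4 mod 101 = 66, hash=80+66 mod 101 = 45
Option C: s[3]='a'->'j', delta=(10-1)*13^1 mod 101 = 16, hash=80+16 mod 101 = 96
Option D: s[4]='g'->'c', delta=(3-7)*13^0 mod 101 = 97, hash=80+97 mod 101 = 76 <-- target
Option E: s[4]='g'->'h', delta=(8-7)*13^0 mod 101 = 1, hash=80+1 mod 101 = 81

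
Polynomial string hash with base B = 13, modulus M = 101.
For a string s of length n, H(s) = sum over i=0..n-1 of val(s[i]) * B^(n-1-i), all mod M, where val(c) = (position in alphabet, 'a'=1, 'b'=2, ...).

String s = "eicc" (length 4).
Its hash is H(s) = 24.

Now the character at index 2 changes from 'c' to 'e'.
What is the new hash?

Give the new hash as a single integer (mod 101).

val('c') = 3, val('e') = 5
Position k = 2, exponent = n-1-k = 1
B^1 mod M = 13^1 mod 101 = 13
Delta = (5 - 3) * 13 mod 101 = 26
New hash = (24 + 26) mod 101 = 50

Answer: 50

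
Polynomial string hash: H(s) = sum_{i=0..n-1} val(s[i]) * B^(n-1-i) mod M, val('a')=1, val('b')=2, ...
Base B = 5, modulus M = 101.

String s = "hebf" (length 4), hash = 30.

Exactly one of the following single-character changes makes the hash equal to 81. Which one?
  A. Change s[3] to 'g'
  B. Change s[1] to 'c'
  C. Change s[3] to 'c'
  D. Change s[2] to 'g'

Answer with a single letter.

Answer: B

Derivation:
Option A: s[3]='f'->'g', delta=(7-6)*5^0 mod 101 = 1, hash=30+1 mod 101 = 31
Option B: s[1]='e'->'c', delta=(3-5)*5^2 mod 101 = 51, hash=30+51 mod 101 = 81 <-- target
Option C: s[3]='f'->'c', delta=(3-6)*5^0 mod 101 = 98, hash=30+98 mod 101 = 27
Option D: s[2]='b'->'g', delta=(7-2)*5^1 mod 101 = 25, hash=30+25 mod 101 = 55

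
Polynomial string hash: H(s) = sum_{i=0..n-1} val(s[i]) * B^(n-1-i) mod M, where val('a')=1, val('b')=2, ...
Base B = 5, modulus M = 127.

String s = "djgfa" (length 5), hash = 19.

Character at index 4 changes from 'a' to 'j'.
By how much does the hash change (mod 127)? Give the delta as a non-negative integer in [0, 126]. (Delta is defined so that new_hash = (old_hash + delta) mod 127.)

Answer: 9

Derivation:
Delta formula: (val(new) - val(old)) * B^(n-1-k) mod M
  val('j') - val('a') = 10 - 1 = 9
  B^(n-1-k) = 5^0 mod 127 = 1
  Delta = 9 * 1 mod 127 = 9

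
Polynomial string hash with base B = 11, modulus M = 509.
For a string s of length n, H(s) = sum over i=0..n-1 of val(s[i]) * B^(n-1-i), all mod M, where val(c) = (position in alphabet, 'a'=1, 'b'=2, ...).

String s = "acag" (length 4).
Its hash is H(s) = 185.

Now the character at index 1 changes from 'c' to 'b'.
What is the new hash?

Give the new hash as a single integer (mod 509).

Answer: 64

Derivation:
val('c') = 3, val('b') = 2
Position k = 1, exponent = n-1-k = 2
B^2 mod M = 11^2 mod 509 = 121
Delta = (2 - 3) * 121 mod 509 = 388
New hash = (185 + 388) mod 509 = 64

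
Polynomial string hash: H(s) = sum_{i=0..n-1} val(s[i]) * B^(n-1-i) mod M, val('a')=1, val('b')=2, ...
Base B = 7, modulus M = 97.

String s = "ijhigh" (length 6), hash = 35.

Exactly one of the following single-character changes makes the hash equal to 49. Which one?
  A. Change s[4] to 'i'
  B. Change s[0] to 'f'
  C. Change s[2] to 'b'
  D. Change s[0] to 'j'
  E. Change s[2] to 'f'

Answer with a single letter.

Answer: A

Derivation:
Option A: s[4]='g'->'i', delta=(9-7)*7^1 mod 97 = 14, hash=35+14 mod 97 = 49 <-- target
Option B: s[0]='i'->'f', delta=(6-9)*7^5 mod 97 = 19, hash=35+19 mod 97 = 54
Option C: s[2]='h'->'b', delta=(2-8)*7^3 mod 97 = 76, hash=35+76 mod 97 = 14
Option D: s[0]='i'->'j', delta=(10-9)*7^5 mod 97 = 26, hash=35+26 mod 97 = 61
Option E: s[2]='h'->'f', delta=(6-8)*7^3 mod 97 = 90, hash=35+90 mod 97 = 28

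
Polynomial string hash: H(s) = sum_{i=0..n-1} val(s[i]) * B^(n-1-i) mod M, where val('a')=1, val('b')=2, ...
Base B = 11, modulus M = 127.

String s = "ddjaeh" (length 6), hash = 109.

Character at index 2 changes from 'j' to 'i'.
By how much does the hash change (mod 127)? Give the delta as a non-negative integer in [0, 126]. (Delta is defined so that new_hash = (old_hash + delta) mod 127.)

Answer: 66

Derivation:
Delta formula: (val(new) - val(old)) * B^(n-1-k) mod M
  val('i') - val('j') = 9 - 10 = -1
  B^(n-1-k) = 11^3 mod 127 = 61
  Delta = -1 * 61 mod 127 = 66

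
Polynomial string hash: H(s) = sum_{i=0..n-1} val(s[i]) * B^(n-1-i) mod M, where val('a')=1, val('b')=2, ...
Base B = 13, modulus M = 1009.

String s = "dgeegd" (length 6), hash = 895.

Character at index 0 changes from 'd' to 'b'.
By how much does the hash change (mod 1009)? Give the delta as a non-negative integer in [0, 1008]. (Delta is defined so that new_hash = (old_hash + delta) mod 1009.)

Answer: 38

Derivation:
Delta formula: (val(new) - val(old)) * B^(n-1-k) mod M
  val('b') - val('d') = 2 - 4 = -2
  B^(n-1-k) = 13^5 mod 1009 = 990
  Delta = -2 * 990 mod 1009 = 38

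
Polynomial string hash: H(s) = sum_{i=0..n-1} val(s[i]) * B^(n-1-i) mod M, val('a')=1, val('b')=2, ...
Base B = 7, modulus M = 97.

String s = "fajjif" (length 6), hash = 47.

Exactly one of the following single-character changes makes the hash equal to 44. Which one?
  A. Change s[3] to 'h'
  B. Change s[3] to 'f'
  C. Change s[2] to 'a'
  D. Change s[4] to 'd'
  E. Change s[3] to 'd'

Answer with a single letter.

Option A: s[3]='j'->'h', delta=(8-10)*7^2 mod 97 = 96, hash=47+96 mod 97 = 46
Option B: s[3]='j'->'f', delta=(6-10)*7^2 mod 97 = 95, hash=47+95 mod 97 = 45
Option C: s[2]='j'->'a', delta=(1-10)*7^3 mod 97 = 17, hash=47+17 mod 97 = 64
Option D: s[4]='i'->'d', delta=(4-9)*7^1 mod 97 = 62, hash=47+62 mod 97 = 12
Option E: s[3]='j'->'d', delta=(4-10)*7^2 mod 97 = 94, hash=47+94 mod 97 = 44 <-- target

Answer: E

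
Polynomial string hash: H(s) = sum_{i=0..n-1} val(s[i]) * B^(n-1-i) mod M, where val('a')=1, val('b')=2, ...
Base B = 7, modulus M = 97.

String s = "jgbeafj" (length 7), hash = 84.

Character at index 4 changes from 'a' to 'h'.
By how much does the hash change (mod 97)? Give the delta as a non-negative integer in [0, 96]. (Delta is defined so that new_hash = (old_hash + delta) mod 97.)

Answer: 52

Derivation:
Delta formula: (val(new) - val(old)) * B^(n-1-k) mod M
  val('h') - val('a') = 8 - 1 = 7
  B^(n-1-k) = 7^2 mod 97 = 49
  Delta = 7 * 49 mod 97 = 52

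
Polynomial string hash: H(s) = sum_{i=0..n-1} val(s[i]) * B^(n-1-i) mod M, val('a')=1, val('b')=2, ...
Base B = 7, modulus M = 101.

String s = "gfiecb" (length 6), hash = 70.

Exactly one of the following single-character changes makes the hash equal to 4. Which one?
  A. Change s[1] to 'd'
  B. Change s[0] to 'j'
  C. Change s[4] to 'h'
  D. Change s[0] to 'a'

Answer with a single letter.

Answer: C

Derivation:
Option A: s[1]='f'->'d', delta=(4-6)*7^4 mod 101 = 46, hash=70+46 mod 101 = 15
Option B: s[0]='g'->'j', delta=(10-7)*7^5 mod 101 = 22, hash=70+22 mod 101 = 92
Option C: s[4]='c'->'h', delta=(8-3)*7^1 mod 101 = 35, hash=70+35 mod 101 = 4 <-- target
Option D: s[0]='g'->'a', delta=(1-7)*7^5 mod 101 = 57, hash=70+57 mod 101 = 26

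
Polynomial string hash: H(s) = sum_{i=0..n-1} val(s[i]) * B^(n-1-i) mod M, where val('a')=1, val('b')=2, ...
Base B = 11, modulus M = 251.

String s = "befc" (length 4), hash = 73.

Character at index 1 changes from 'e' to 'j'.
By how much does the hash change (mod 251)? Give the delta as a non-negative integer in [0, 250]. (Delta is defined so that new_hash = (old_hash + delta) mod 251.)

Answer: 103

Derivation:
Delta formula: (val(new) - val(old)) * B^(n-1-k) mod M
  val('j') - val('e') = 10 - 5 = 5
  B^(n-1-k) = 11^2 mod 251 = 121
  Delta = 5 * 121 mod 251 = 103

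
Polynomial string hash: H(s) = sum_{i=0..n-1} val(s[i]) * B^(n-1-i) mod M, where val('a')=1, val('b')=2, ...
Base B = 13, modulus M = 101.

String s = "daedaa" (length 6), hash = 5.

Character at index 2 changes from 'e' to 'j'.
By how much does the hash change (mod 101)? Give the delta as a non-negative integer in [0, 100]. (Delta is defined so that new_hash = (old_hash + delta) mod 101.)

Delta formula: (val(new) - val(old)) * B^(n-1-k) mod M
  val('j') - val('e') = 10 - 5 = 5
  B^(n-1-k) = 13^3 mod 101 = 76
  Delta = 5 * 76 mod 101 = 77

Answer: 77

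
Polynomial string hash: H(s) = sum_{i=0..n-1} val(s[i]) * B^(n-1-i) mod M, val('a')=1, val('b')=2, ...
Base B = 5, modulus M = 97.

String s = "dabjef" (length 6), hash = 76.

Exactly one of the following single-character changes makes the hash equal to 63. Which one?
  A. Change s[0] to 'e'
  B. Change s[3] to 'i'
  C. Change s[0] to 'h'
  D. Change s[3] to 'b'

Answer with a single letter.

Option A: s[0]='d'->'e', delta=(5-4)*5^5 mod 97 = 21, hash=76+21 mod 97 = 0
Option B: s[3]='j'->'i', delta=(9-10)*5^2 mod 97 = 72, hash=76+72 mod 97 = 51
Option C: s[0]='d'->'h', delta=(8-4)*5^5 mod 97 = 84, hash=76+84 mod 97 = 63 <-- target
Option D: s[3]='j'->'b', delta=(2-10)*5^2 mod 97 = 91, hash=76+91 mod 97 = 70

Answer: C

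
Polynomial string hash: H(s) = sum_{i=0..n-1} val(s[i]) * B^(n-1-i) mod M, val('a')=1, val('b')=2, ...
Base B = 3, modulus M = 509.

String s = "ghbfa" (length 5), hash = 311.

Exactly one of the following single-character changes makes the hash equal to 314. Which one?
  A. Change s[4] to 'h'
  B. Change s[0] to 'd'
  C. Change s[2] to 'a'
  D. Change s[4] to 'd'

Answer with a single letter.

Option A: s[4]='a'->'h', delta=(8-1)*3^0 mod 509 = 7, hash=311+7 mod 509 = 318
Option B: s[0]='g'->'d', delta=(4-7)*3^4 mod 509 = 266, hash=311+266 mod 509 = 68
Option C: s[2]='b'->'a', delta=(1-2)*3^2 mod 509 = 500, hash=311+500 mod 509 = 302
Option D: s[4]='a'->'d', delta=(4-1)*3^0 mod 509 = 3, hash=311+3 mod 509 = 314 <-- target

Answer: D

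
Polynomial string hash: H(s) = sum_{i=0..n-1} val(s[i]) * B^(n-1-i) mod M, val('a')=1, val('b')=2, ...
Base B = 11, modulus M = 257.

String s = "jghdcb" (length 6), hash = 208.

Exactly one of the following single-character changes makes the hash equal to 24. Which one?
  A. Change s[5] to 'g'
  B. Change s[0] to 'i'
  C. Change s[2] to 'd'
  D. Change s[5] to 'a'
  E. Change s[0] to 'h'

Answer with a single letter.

Option A: s[5]='b'->'g', delta=(7-2)*11^0 mod 257 = 5, hash=208+5 mod 257 = 213
Option B: s[0]='j'->'i', delta=(9-10)*11^5 mod 257 = 88, hash=208+88 mod 257 = 39
Option C: s[2]='h'->'d', delta=(4-8)*11^3 mod 257 = 73, hash=208+73 mod 257 = 24 <-- target
Option D: s[5]='b'->'a', delta=(1-2)*11^0 mod 257 = 256, hash=208+256 mod 257 = 207
Option E: s[0]='j'->'h', delta=(8-10)*11^5 mod 257 = 176, hash=208+176 mod 257 = 127

Answer: C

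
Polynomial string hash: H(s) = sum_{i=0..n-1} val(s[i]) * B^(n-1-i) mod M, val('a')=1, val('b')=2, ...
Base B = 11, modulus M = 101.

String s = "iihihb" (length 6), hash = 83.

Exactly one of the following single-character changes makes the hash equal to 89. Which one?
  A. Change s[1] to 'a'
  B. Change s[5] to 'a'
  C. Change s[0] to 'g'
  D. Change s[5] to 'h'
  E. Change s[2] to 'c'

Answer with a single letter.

Option A: s[1]='i'->'a', delta=(1-9)*11^4 mod 101 = 32, hash=83+32 mod 101 = 14
Option B: s[5]='b'->'a', delta=(1-2)*11^0 mod 101 = 100, hash=83+100 mod 101 = 82
Option C: s[0]='i'->'g', delta=(7-9)*11^5 mod 101 = 88, hash=83+88 mod 101 = 70
Option D: s[5]='b'->'h', delta=(8-2)*11^0 mod 101 = 6, hash=83+6 mod 101 = 89 <-- target
Option E: s[2]='h'->'c', delta=(3-8)*11^3 mod 101 = 11, hash=83+11 mod 101 = 94

Answer: D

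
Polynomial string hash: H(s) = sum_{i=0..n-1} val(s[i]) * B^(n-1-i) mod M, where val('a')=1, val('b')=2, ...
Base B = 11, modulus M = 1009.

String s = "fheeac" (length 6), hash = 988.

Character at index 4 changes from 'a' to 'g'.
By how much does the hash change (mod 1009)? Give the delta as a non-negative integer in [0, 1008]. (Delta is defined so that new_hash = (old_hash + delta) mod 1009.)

Answer: 66

Derivation:
Delta formula: (val(new) - val(old)) * B^(n-1-k) mod M
  val('g') - val('a') = 7 - 1 = 6
  B^(n-1-k) = 11^1 mod 1009 = 11
  Delta = 6 * 11 mod 1009 = 66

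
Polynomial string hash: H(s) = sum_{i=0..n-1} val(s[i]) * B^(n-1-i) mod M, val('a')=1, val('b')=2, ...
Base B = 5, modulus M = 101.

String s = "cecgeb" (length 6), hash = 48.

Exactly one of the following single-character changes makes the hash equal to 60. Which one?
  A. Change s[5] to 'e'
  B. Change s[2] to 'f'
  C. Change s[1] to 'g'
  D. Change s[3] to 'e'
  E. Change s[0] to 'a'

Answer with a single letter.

Option A: s[5]='b'->'e', delta=(5-2)*5^0 mod 101 = 3, hash=48+3 mod 101 = 51
Option B: s[2]='c'->'f', delta=(6-3)*5^3 mod 101 = 72, hash=48+72 mod 101 = 19
Option C: s[1]='e'->'g', delta=(7-5)*5^4 mod 101 = 38, hash=48+38 mod 101 = 86
Option D: s[3]='g'->'e', delta=(5-7)*5^2 mod 101 = 51, hash=48+51 mod 101 = 99
Option E: s[0]='c'->'a', delta=(1-3)*5^5 mod 101 = 12, hash=48+12 mod 101 = 60 <-- target

Answer: E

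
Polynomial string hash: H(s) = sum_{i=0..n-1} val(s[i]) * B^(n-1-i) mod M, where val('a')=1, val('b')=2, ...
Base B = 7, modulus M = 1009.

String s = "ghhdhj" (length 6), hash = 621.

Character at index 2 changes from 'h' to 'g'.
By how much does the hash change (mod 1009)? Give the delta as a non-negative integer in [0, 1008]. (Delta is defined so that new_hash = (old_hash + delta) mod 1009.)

Delta formula: (val(new) - val(old)) * B^(n-1-k) mod M
  val('g') - val('h') = 7 - 8 = -1
  B^(n-1-k) = 7^3 mod 1009 = 343
  Delta = -1 * 343 mod 1009 = 666

Answer: 666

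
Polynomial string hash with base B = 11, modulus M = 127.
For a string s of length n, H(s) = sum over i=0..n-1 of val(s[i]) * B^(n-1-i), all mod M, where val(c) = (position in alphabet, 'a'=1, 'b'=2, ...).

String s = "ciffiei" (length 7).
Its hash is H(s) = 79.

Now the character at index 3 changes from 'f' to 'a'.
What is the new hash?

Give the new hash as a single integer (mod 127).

val('f') = 6, val('a') = 1
Position k = 3, exponent = n-1-k = 3
B^3 mod M = 11^3 mod 127 = 61
Delta = (1 - 6) * 61 mod 127 = 76
New hash = (79 + 76) mod 127 = 28

Answer: 28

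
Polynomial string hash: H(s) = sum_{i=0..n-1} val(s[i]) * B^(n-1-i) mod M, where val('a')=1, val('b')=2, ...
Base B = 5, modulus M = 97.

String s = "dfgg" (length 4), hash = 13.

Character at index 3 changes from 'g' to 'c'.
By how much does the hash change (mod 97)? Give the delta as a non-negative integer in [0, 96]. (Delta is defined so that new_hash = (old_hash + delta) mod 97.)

Answer: 93

Derivation:
Delta formula: (val(new) - val(old)) * B^(n-1-k) mod M
  val('c') - val('g') = 3 - 7 = -4
  B^(n-1-k) = 5^0 mod 97 = 1
  Delta = -4 * 1 mod 97 = 93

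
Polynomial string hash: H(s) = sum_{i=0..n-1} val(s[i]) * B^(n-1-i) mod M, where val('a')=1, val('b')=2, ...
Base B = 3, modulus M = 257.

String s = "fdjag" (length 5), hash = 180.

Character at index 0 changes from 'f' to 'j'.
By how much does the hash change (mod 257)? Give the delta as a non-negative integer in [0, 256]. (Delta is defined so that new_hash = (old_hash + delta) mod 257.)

Delta formula: (val(new) - val(old)) * B^(n-1-k) mod M
  val('j') - val('f') = 10 - 6 = 4
  B^(n-1-k) = 3^4 mod 257 = 81
  Delta = 4 * 81 mod 257 = 67

Answer: 67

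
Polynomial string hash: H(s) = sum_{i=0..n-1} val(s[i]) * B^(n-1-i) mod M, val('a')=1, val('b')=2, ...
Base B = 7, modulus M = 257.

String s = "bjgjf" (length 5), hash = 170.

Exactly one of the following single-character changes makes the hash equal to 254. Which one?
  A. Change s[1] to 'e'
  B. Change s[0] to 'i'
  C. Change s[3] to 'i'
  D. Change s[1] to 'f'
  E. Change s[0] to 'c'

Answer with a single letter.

Option A: s[1]='j'->'e', delta=(5-10)*7^3 mod 257 = 84, hash=170+84 mod 257 = 254 <-- target
Option B: s[0]='b'->'i', delta=(9-2)*7^4 mod 257 = 102, hash=170+102 mod 257 = 15
Option C: s[3]='j'->'i', delta=(9-10)*7^1 mod 257 = 250, hash=170+250 mod 257 = 163
Option D: s[1]='j'->'f', delta=(6-10)*7^3 mod 257 = 170, hash=170+170 mod 257 = 83
Option E: s[0]='b'->'c', delta=(3-2)*7^4 mod 257 = 88, hash=170+88 mod 257 = 1

Answer: A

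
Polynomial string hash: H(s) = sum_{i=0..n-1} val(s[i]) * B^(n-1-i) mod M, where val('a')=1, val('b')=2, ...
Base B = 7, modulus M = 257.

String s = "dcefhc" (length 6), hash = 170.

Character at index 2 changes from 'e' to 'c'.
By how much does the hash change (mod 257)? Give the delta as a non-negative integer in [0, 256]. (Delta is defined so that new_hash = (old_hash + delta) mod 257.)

Delta formula: (val(new) - val(old)) * B^(n-1-k) mod M
  val('c') - val('e') = 3 - 5 = -2
  B^(n-1-k) = 7^3 mod 257 = 86
  Delta = -2 * 86 mod 257 = 85

Answer: 85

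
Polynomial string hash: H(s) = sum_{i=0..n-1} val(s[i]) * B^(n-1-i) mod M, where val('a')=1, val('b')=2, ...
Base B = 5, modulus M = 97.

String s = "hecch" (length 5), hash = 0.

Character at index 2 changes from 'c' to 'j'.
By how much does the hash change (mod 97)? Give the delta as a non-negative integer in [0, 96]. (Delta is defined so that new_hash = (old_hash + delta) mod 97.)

Delta formula: (val(new) - val(old)) * B^(n-1-k) mod M
  val('j') - val('c') = 10 - 3 = 7
  B^(n-1-k) = 5^2 mod 97 = 25
  Delta = 7 * 25 mod 97 = 78

Answer: 78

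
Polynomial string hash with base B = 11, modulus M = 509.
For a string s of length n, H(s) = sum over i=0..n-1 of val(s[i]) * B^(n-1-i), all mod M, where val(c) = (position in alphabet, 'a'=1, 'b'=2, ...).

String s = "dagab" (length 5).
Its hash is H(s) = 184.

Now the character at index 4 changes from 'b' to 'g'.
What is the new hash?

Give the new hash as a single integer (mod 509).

val('b') = 2, val('g') = 7
Position k = 4, exponent = n-1-k = 0
B^0 mod M = 11^0 mod 509 = 1
Delta = (7 - 2) * 1 mod 509 = 5
New hash = (184 + 5) mod 509 = 189

Answer: 189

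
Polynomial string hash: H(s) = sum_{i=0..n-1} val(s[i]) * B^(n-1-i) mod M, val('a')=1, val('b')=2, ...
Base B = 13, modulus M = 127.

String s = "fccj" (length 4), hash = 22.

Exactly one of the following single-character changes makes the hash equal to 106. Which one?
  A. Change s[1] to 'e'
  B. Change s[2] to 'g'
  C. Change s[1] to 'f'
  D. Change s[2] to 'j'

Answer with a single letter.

Answer: A

Derivation:
Option A: s[1]='c'->'e', delta=(5-3)*13^2 mod 127 = 84, hash=22+84 mod 127 = 106 <-- target
Option B: s[2]='c'->'g', delta=(7-3)*13^1 mod 127 = 52, hash=22+52 mod 127 = 74
Option C: s[1]='c'->'f', delta=(6-3)*13^2 mod 127 = 126, hash=22+126 mod 127 = 21
Option D: s[2]='c'->'j', delta=(10-3)*13^1 mod 127 = 91, hash=22+91 mod 127 = 113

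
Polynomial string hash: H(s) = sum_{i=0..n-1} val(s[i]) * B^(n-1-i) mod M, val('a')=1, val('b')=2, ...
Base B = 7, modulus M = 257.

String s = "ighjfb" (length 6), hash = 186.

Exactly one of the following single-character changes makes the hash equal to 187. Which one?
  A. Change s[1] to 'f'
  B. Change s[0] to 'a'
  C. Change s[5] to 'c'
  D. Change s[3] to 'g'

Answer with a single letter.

Answer: C

Derivation:
Option A: s[1]='g'->'f', delta=(6-7)*7^4 mod 257 = 169, hash=186+169 mod 257 = 98
Option B: s[0]='i'->'a', delta=(1-9)*7^5 mod 257 = 212, hash=186+212 mod 257 = 141
Option C: s[5]='b'->'c', delta=(3-2)*7^0 mod 257 = 1, hash=186+1 mod 257 = 187 <-- target
Option D: s[3]='j'->'g', delta=(7-10)*7^2 mod 257 = 110, hash=186+110 mod 257 = 39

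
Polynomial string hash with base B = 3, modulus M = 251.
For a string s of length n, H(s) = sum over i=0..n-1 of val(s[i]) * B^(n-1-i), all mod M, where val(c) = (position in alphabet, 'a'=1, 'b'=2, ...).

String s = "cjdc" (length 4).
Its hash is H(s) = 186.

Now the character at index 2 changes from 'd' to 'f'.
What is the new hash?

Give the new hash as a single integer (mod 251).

Answer: 192

Derivation:
val('d') = 4, val('f') = 6
Position k = 2, exponent = n-1-k = 1
B^1 mod M = 3^1 mod 251 = 3
Delta = (6 - 4) * 3 mod 251 = 6
New hash = (186 + 6) mod 251 = 192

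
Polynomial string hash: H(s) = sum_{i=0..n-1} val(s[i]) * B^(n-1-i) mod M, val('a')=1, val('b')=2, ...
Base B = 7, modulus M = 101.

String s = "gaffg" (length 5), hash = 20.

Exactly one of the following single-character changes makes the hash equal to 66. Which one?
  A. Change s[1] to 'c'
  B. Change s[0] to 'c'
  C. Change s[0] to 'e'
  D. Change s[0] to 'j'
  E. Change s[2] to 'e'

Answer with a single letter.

Answer: C

Derivation:
Option A: s[1]='a'->'c', delta=(3-1)*7^3 mod 101 = 80, hash=20+80 mod 101 = 100
Option B: s[0]='g'->'c', delta=(3-7)*7^4 mod 101 = 92, hash=20+92 mod 101 = 11
Option C: s[0]='g'->'e', delta=(5-7)*7^4 mod 101 = 46, hash=20+46 mod 101 = 66 <-- target
Option D: s[0]='g'->'j', delta=(10-7)*7^4 mod 101 = 32, hash=20+32 mod 101 = 52
Option E: s[2]='f'->'e', delta=(5-6)*7^2 mod 101 = 52, hash=20+52 mod 101 = 72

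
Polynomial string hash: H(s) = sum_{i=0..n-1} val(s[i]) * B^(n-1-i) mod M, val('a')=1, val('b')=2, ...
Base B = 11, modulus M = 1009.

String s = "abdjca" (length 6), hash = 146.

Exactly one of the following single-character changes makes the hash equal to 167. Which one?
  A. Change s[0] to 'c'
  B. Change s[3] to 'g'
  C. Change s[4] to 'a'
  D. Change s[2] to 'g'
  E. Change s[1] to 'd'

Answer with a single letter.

Option A: s[0]='a'->'c', delta=(3-1)*11^5 mod 1009 = 231, hash=146+231 mod 1009 = 377
Option B: s[3]='j'->'g', delta=(7-10)*11^2 mod 1009 = 646, hash=146+646 mod 1009 = 792
Option C: s[4]='c'->'a', delta=(1-3)*11^1 mod 1009 = 987, hash=146+987 mod 1009 = 124
Option D: s[2]='d'->'g', delta=(7-4)*11^3 mod 1009 = 966, hash=146+966 mod 1009 = 103
Option E: s[1]='b'->'d', delta=(4-2)*11^4 mod 1009 = 21, hash=146+21 mod 1009 = 167 <-- target

Answer: E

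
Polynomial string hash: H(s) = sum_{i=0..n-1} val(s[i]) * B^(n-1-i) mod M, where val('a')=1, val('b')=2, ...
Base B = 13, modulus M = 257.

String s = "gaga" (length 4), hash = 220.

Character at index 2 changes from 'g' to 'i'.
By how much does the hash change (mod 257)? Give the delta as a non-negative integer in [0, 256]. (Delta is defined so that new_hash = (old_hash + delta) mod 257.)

Answer: 26

Derivation:
Delta formula: (val(new) - val(old)) * B^(n-1-k) mod M
  val('i') - val('g') = 9 - 7 = 2
  B^(n-1-k) = 13^1 mod 257 = 13
  Delta = 2 * 13 mod 257 = 26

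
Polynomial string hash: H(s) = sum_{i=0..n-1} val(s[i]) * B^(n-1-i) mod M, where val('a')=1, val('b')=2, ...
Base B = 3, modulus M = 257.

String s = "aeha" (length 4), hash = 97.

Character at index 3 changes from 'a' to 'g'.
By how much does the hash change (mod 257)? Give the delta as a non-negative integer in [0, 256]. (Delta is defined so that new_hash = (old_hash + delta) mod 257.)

Answer: 6

Derivation:
Delta formula: (val(new) - val(old)) * B^(n-1-k) mod M
  val('g') - val('a') = 7 - 1 = 6
  B^(n-1-k) = 3^0 mod 257 = 1
  Delta = 6 * 1 mod 257 = 6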